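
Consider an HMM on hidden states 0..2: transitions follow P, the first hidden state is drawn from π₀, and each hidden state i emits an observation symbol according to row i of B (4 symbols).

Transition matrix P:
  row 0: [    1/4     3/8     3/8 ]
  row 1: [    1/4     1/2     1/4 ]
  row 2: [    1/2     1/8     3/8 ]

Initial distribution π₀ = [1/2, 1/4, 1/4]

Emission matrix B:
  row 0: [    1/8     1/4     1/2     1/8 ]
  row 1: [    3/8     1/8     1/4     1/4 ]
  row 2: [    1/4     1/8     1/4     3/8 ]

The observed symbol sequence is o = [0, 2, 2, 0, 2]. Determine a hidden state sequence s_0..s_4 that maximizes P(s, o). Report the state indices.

path = [2, 0, 0, 2, 0]

t=0: δ = [6.250e-02, 9.375e-02, 6.250e-02]  (obs o_0=0)
t=1: δ = [1.562e-02, 1.172e-02, 5.859e-03]  ψ = [2, 1, 0]  (obs o_1=2)
t=2: δ = [1.953e-03, 1.465e-03, 1.465e-03]  ψ = [0, 0, 0]  (obs o_2=2)
t=3: δ = [9.155e-05, 2.747e-04, 1.831e-04]  ψ = [2, 0, 0]  (obs o_3=0)
t=4: δ = [4.578e-05, 3.433e-05, 1.717e-05]  ψ = [2, 1, 1]  (obs o_4=2)
backtrack: best end state = 0; path = [2, 0, 0, 2, 0]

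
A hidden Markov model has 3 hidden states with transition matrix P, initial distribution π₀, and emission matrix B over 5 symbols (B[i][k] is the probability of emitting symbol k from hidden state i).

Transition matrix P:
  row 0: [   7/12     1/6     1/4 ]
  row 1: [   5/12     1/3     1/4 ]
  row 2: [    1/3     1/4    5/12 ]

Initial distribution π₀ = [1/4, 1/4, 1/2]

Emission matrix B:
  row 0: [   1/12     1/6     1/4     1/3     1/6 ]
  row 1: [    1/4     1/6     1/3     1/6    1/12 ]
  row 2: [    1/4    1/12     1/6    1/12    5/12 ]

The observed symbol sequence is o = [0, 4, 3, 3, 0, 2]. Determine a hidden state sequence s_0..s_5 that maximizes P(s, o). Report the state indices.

t=0: δ = [2.083e-02, 6.250e-02, 1.250e-01]  (obs o_0=0)
t=1: δ = [6.944e-03, 2.604e-03, 2.170e-02]  ψ = [2, 2, 2]  (obs o_1=4)
t=2: δ = [2.411e-03, 9.042e-04, 7.535e-04]  ψ = [2, 2, 2]  (obs o_2=3)
t=3: δ = [4.689e-04, 6.698e-05, 5.023e-05]  ψ = [0, 0, 0]  (obs o_3=3)
t=4: δ = [2.279e-05, 1.954e-05, 2.930e-05]  ψ = [0, 0, 0]  (obs o_4=0)
t=5: δ = [3.324e-06, 2.442e-06, 2.035e-06]  ψ = [0, 2, 2]  (obs o_5=2)
backtrack: best end state = 0; path = [2, 2, 0, 0, 0, 0]

path = [2, 2, 0, 0, 0, 0]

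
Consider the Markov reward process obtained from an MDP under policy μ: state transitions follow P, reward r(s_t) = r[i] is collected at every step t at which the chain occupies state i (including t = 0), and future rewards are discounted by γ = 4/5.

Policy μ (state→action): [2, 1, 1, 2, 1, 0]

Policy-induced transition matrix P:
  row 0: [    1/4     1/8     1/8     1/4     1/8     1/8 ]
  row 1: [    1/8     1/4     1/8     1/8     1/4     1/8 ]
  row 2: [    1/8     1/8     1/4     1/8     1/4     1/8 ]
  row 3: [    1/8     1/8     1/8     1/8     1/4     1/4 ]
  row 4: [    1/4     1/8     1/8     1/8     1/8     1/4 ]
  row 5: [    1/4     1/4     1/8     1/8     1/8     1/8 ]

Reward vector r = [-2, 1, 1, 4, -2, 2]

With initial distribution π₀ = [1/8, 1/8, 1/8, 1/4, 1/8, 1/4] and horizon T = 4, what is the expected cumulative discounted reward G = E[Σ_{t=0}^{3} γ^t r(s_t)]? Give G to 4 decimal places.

G = 2.1865

t=0: π = [0.1250, 0.1250, 0.1250, 0.2500, 0.1250, 0.2500], E[r] = 1.2500, γ^t·E[r] = 1.250000, running G = 1.250000
t=1: π = [0.1875, 0.1719, 0.1406, 0.1406, 0.1875, 0.1719], E[r] = 0.4688, γ^t·E[r] = 0.375000, running G = 1.625000
t=2: π = [0.1934, 0.1680, 0.1426, 0.1484, 0.1816, 0.1660], E[r] = 0.4863, γ^t·E[r] = 0.311250, running G = 1.936250
t=3: π = [0.1926, 0.1667, 0.1428, 0.1492, 0.1824, 0.1663], E[r] = 0.4888, γ^t·E[r] = 0.250250, running G = 2.186500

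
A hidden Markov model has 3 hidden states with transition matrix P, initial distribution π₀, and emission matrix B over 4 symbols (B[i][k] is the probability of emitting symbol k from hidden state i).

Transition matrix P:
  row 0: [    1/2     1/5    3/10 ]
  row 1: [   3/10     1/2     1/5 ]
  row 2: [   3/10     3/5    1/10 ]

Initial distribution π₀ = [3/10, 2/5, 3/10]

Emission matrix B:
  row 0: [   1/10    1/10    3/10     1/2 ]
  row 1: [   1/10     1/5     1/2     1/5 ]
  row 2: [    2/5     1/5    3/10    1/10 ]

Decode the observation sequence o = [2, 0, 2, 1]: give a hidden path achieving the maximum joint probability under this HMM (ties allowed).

path = [1, 2, 1, 1]

t=0: δ = [9.000e-02, 2.000e-01, 9.000e-02]  (obs o_0=2)
t=1: δ = [6.000e-03, 1.000e-02, 1.600e-02]  ψ = [1, 1, 1]  (obs o_1=0)
t=2: δ = [1.440e-03, 4.800e-03, 6.000e-04]  ψ = [2, 2, 1]  (obs o_2=2)
t=3: δ = [1.440e-04, 4.800e-04, 1.920e-04]  ψ = [1, 1, 1]  (obs o_3=1)
backtrack: best end state = 1; path = [1, 2, 1, 1]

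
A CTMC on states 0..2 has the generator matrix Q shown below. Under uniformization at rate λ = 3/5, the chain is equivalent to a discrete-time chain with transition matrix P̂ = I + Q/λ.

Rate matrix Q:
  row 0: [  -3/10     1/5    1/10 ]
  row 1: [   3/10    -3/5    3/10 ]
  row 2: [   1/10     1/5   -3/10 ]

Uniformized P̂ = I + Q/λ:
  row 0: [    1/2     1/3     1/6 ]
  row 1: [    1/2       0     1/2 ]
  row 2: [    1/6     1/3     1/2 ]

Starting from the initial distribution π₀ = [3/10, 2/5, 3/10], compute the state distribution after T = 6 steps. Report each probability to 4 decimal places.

π = [0.3749, 0.2502, 0.3749]

t=0: π = [0.3000, 0.4000, 0.3000]
t=1: π = [0.4000, 0.2000, 0.4000]
t=2: π = [0.3667, 0.2667, 0.3667]
t=3: π = [0.3778, 0.2444, 0.3778]
t=4: π = [0.3741, 0.2519, 0.3741]
t=5: π = [0.3753, 0.2494, 0.3753]
t=6: π = [0.3749, 0.2502, 0.3749]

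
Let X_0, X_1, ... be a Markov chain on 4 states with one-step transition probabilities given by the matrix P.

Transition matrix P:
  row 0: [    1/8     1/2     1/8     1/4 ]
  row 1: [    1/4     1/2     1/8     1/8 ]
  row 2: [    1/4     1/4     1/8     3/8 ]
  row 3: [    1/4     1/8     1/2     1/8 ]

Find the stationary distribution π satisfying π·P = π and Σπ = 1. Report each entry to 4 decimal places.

π = [0.2222, 0.3736, 0.2011, 0.2031]

Balance equations π_j = Σ_i π_i·P[i][j]:
  π_0 = 1/8·π_0 + 1/4·π_1 + 1/4·π_2 + 1/4·π_3
  π_1 = 1/2·π_0 + 1/2·π_1 + 1/4·π_2 + 1/8·π_3
  π_2 = 1/8·π_0 + 1/8·π_1 + 1/8·π_2 + 1/2·π_3
  normalize: π_0 + π_1 + π_2 + π_3 = 1
Solving the linear system gives exactly π = [2/9, 65/174, 35/174, 53/261].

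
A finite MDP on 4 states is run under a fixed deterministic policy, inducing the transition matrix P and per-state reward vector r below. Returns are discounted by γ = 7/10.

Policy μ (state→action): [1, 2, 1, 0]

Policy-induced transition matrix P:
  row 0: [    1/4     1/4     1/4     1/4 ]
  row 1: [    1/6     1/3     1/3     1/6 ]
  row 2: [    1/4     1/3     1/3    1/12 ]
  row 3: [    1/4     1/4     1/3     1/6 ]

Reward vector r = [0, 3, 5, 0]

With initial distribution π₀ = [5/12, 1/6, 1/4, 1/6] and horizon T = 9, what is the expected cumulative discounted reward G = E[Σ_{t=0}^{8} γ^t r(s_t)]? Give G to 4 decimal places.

G = 7.0987

t=0: π = [0.4167, 0.1667, 0.2500, 0.1667], E[r] = 1.7500, γ^t·E[r] = 1.750000, running G = 1.750000
t=1: π = [0.2361, 0.2847, 0.2986, 0.1806], E[r] = 2.3472, γ^t·E[r] = 1.643056, running G = 3.393056
t=2: π = [0.2263, 0.2986, 0.3137, 0.1615], E[r] = 2.4641, γ^t·E[r] = 1.207419, running G = 4.600475
t=3: π = [0.2251, 0.3010, 0.3145, 0.1594], E[r] = 2.4755, γ^t·E[r] = 0.849080, running G = 5.449555
t=4: π = [0.2249, 0.3013, 0.3146, 0.1592], E[r] = 2.4767, γ^t·E[r] = 0.594666, running G = 6.044221
t=5: π = [0.2249, 0.3013, 0.3146, 0.1592], E[r] = 2.4769, γ^t·E[r] = 0.416296, running G = 6.460517
t=6: π = [0.2249, 0.3013, 0.3146, 0.1592], E[r] = 2.4769, γ^t·E[r] = 0.291409, running G = 6.751926
t=7: π = [0.2249, 0.3013, 0.3146, 0.1592], E[r] = 2.4769, γ^t·E[r] = 0.203987, running G = 6.955913
t=8: π = [0.2249, 0.3013, 0.3146, 0.1592], E[r] = 2.4769, γ^t·E[r] = 0.142791, running G = 7.098704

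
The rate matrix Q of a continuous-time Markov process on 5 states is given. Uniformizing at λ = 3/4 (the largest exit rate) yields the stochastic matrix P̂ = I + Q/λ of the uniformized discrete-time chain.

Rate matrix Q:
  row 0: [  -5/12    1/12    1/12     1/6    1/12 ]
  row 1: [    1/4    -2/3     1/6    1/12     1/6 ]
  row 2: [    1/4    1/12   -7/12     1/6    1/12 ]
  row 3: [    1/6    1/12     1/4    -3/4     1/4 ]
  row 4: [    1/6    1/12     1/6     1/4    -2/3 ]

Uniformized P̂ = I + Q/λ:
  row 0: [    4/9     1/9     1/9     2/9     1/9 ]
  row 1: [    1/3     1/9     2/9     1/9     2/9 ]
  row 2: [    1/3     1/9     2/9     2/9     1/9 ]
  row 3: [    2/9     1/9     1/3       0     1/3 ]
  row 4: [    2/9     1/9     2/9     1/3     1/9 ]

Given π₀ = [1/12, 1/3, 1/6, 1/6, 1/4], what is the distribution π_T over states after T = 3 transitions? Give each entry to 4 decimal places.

t=0: π = [0.0833, 0.3333, 0.1667, 0.1667, 0.2500]
t=1: π = [0.2963, 0.1111, 0.2315, 0.1759, 0.1852]
t=2: π = [0.3261, 0.1111, 0.2088, 0.1914, 0.1626]
t=3: π = [0.3302, 0.1111, 0.2072, 0.1854, 0.1660]

π = [0.3302, 0.1111, 0.2072, 0.1854, 0.1660]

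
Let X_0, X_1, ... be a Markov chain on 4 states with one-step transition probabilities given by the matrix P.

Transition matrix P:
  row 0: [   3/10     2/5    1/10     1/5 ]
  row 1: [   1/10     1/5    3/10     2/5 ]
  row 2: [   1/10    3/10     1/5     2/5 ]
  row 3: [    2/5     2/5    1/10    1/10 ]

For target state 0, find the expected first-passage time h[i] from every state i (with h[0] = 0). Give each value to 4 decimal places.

h = [0.0000, 5.2000, 5.2000, 4.0000]

First-step conditioning: h[0] = 0; for i ≠ 0, h[i] = 1 + Σ_k P[i][k]·h[k].
  h[1] = 1 + 1/5·h[1] + 3/10·h[2] + 2/5·h[3]
  h[2] = 1 + 3/10·h[1] + 1/5·h[2] + 2/5·h[3]
  h[3] = 1 + 2/5·h[1] + 1/10·h[2] + 1/10·h[3]
Solving the 3×3 linear system over states ≠ 0 gives exactly h = [0, 26/5, 26/5, 4] (h[0] = 0 is the target).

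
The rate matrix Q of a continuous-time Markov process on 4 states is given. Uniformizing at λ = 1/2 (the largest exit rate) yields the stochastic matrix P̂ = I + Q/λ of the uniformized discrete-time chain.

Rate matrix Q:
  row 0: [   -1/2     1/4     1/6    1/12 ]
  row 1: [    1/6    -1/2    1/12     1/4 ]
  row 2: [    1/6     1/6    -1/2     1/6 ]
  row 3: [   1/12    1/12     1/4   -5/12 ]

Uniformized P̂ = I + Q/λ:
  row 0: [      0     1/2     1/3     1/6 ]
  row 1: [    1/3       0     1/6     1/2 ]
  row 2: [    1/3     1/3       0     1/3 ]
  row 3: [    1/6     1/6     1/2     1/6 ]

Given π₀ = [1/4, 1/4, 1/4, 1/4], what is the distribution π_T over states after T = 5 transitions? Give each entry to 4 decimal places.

π = [0.2135, 0.2406, 0.2565, 0.2893]

t=0: π = [0.2500, 0.2500, 0.2500, 0.2500]
t=1: π = [0.2083, 0.2500, 0.2500, 0.2917]
t=2: π = [0.2153, 0.2361, 0.2569, 0.2917]
t=3: π = [0.2130, 0.2419, 0.2569, 0.2882]
t=4: π = [0.2143, 0.2402, 0.2554, 0.2901]
t=5: π = [0.2135, 0.2406, 0.2565, 0.2893]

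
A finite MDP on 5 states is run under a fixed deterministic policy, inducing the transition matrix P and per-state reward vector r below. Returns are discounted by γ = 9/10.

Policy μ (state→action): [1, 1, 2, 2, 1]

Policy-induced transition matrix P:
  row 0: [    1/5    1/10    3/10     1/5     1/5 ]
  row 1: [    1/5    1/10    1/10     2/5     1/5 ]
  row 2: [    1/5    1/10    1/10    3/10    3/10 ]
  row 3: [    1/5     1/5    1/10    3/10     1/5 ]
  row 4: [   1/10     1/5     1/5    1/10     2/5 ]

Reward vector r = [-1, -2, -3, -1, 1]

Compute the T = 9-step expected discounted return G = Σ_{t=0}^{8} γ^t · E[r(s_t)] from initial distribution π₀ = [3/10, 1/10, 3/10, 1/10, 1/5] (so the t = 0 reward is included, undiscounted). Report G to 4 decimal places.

t=0: π = [0.3000, 0.1000, 0.3000, 0.1000, 0.2000], E[r] = -1.3000, γ^t·E[r] = -1.300000, running G = -1.300000
t=1: π = [0.1800, 0.1300, 0.1800, 0.2400, 0.2700], E[r] = -0.9500, γ^t·E[r] = -0.855000, running G = -2.155000
t=2: π = [0.1730, 0.1510, 0.1630, 0.2410, 0.2720], E[r] = -0.9330, γ^t·E[r] = -0.755730, running G = -2.910730
t=3: π = [0.1728, 0.1513, 0.1618, 0.2434, 0.2707], E[r] = -0.9335, γ^t·E[r] = -0.680522, running G = -3.591252
t=4: π = [0.1729, 0.1514, 0.1616, 0.2437, 0.2703], E[r] = -0.9340, γ^t·E[r] = -0.612817, running G = -4.204069
t=5: π = [0.1730, 0.1514, 0.1616, 0.2438, 0.2702], E[r] = -0.9342, γ^t·E[r] = -0.551627, running G = -4.755695
t=6: π = [0.1730, 0.1514, 0.1616, 0.2438, 0.2702], E[r] = -0.9342, γ^t·E[r] = -0.496482, running G = -5.252178
t=7: π = [0.1730, 0.1514, 0.1616, 0.2438, 0.2702], E[r] = -0.9342, γ^t·E[r] = -0.446838, running G = -5.699016
t=8: π = [0.1730, 0.1514, 0.1616, 0.2438, 0.2702], E[r] = -0.9342, γ^t·E[r] = -0.402155, running G = -6.101170

G = -6.1012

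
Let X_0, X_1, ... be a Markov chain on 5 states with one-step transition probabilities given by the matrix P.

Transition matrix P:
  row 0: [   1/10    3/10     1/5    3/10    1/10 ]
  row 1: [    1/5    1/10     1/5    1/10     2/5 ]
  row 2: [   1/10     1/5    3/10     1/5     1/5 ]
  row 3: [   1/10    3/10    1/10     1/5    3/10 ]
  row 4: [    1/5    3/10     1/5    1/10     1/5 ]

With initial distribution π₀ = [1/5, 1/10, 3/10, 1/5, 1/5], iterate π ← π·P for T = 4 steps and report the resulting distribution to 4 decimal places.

t=0: π = [0.2000, 0.1000, 0.3000, 0.2000, 0.2000]
t=1: π = [0.1300, 0.2500, 0.2100, 0.1900, 0.2200]
t=2: π = [0.1470, 0.2290, 0.2020, 0.1660, 0.2560]
t=3: π = [0.1485, 0.2340, 0.2036, 0.1662, 0.2477]
t=4: π = [0.1482, 0.2328, 0.2037, 0.1667, 0.2486]

π = [0.1482, 0.2328, 0.2037, 0.1667, 0.2486]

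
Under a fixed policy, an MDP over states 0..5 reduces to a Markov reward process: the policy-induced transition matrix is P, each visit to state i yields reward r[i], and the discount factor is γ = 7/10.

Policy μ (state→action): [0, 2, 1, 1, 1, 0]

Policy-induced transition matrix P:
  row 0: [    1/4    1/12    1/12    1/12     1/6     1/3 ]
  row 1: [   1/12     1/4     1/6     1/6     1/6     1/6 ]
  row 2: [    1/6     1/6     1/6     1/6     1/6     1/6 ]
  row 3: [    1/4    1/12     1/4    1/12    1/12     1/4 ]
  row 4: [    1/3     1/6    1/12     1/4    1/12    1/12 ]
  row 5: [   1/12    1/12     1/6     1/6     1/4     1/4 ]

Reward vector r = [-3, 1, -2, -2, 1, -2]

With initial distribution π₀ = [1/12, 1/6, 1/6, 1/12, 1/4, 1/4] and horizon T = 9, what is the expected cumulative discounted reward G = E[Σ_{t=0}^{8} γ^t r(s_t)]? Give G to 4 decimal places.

G = -3.7105

t=0: π = [0.0833, 0.1667, 0.1667, 0.0833, 0.2500, 0.2500], E[r] = -0.8333, γ^t·E[r] = -0.833333, running G = -0.833333
t=1: π = [0.1875, 0.1458, 0.1458, 0.1736, 0.1597, 0.1875], E[r] = -1.2708, γ^t·E[r] = -0.889583, running G = -1.722917
t=2: π = [0.1956, 0.1331, 0.1522, 0.1499, 0.1545, 0.2147], E[r] = -1.3328, γ^t·E[r] = -0.653050, running G = -2.375966
t=3: π = [0.1922, 0.1311, 0.1500, 0.1508, 0.1592, 0.2168], E[r] = -1.3214, γ^t·E[r] = -0.453248, running G = -2.829214
t=4: π = [0.1928, 0.1309, 0.1499, 0.1514, 0.1589, 0.2161], E[r] = -1.3233, γ^t·E[r] = -0.317713, running G = -3.146927
t=5: π = [0.1929, 0.1309, 0.1500, 0.1512, 0.1588, 0.2162], E[r] = -1.3238, γ^t·E[r] = -0.222487, running G = -3.369414
t=6: π = [0.1929, 0.1309, 0.1500, 0.1512, 0.1588, 0.2162], E[r] = -1.3237, γ^t·E[r] = -0.155734, running G = -3.525148
t=7: π = [0.1929, 0.1309, 0.1500, 0.1512, 0.1588, 0.2162], E[r] = -1.3237, γ^t·E[r] = -0.109014, running G = -3.634162
t=8: π = [0.1929, 0.1309, 0.1500, 0.1512, 0.1588, 0.2162], E[r] = -1.3237, γ^t·E[r] = -0.076310, running G = -3.710472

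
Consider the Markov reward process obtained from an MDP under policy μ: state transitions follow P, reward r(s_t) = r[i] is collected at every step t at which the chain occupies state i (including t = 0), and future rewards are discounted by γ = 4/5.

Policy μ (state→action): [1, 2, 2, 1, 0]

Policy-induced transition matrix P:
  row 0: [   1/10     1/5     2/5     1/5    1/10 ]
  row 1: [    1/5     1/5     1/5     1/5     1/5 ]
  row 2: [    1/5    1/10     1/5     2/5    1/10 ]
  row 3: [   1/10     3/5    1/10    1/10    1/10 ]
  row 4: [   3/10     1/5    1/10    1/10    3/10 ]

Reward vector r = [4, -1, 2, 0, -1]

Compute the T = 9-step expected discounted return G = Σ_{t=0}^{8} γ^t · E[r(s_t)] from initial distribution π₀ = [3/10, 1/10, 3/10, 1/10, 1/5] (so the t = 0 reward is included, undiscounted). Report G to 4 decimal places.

t=0: π = [0.3000, 0.1000, 0.3000, 0.1000, 0.2000], E[r] = 1.5000, γ^t·E[r] = 1.500000, running G = 1.500000
t=1: π = [0.1800, 0.2100, 0.2300, 0.2300, 0.1500], E[r] = 0.8200, γ^t·E[r] = 0.656000, running G = 2.156000
t=2: π = [0.1740, 0.2690, 0.1980, 0.2080, 0.1510], E[r] = 0.6720, γ^t·E[r] = 0.430080, running G = 2.586080
t=3: π = [0.1769, 0.2634, 0.1989, 0.2037, 0.1571], E[r] = 0.6849, γ^t·E[r] = 0.350669, running G = 2.936749
t=4: π = [0.1777, 0.2616, 0.1993, 0.2037, 0.1578], E[r] = 0.6899, γ^t·E[r] = 0.282563, running G = 3.219311
t=5: π = [0.1776, 0.2616, 0.1994, 0.2037, 0.1577], E[r] = 0.6901, γ^t·E[r] = 0.226122, running G = 3.445434
t=6: π = [0.1776, 0.2615, 0.1994, 0.2037, 0.1577], E[r] = 0.6901, γ^t·E[r] = 0.180898, running G = 3.626331
t=7: π = [0.1776, 0.2616, 0.1994, 0.2037, 0.1577], E[r] = 0.6900, γ^t·E[r] = 0.144714, running G = 3.771045
t=8: π = [0.1776, 0.2616, 0.1994, 0.2037, 0.1577], E[r] = 0.6900, γ^t·E[r] = 0.115771, running G = 3.886816

G = 3.8868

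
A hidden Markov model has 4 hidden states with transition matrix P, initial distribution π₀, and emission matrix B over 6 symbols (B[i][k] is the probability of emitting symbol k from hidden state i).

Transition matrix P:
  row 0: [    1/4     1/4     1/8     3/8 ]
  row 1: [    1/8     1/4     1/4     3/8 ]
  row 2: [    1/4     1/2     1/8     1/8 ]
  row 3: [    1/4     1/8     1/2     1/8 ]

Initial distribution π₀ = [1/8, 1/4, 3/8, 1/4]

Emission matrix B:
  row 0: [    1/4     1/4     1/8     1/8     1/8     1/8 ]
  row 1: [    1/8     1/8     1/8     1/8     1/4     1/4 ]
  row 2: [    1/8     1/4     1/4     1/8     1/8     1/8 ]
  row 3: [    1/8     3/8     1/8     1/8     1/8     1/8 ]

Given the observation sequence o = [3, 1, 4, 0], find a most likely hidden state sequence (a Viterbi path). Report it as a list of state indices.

path = [3, 2, 1, 3]

t=0: δ = [1.562e-02, 3.125e-02, 4.688e-02, 3.125e-02]  (obs o_0=3)
t=1: δ = [2.930e-03, 2.930e-03, 3.906e-03, 4.395e-03]  ψ = [2, 2, 3, 1]  (obs o_1=1)
t=2: δ = [1.373e-04, 4.883e-04, 2.747e-04, 1.373e-04]  ψ = [3, 2, 3, 0]  (obs o_2=4)
t=3: δ = [1.717e-05, 1.717e-05, 1.526e-05, 2.289e-05]  ψ = [2, 2, 1, 1]  (obs o_3=0)
backtrack: best end state = 3; path = [3, 2, 1, 3]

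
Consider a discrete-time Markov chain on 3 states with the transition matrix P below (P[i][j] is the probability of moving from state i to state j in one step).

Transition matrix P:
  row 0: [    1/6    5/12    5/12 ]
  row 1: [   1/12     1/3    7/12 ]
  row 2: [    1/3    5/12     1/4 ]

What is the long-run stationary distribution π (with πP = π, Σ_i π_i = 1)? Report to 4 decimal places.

Balance equations π_j = Σ_i π_i·P[i][j]:
  π_0 = 1/6·π_0 + 1/12·π_1 + 1/3·π_2
  π_1 = 5/12·π_0 + 1/3·π_1 + 5/12·π_2
  normalize: π_0 + π_1 + π_2 = 1
Solving the linear system gives exactly π = [37/182, 5/13, 75/182].

π = [0.2033, 0.3846, 0.4121]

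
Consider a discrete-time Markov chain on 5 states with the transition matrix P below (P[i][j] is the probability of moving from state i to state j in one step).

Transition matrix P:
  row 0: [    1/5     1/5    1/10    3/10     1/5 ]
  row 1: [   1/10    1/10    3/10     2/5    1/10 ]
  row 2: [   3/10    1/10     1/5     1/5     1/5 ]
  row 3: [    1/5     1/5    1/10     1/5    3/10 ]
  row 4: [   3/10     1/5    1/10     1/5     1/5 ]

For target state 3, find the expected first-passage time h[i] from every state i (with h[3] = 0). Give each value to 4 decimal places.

First-step conditioning: h[3] = 0; for i ≠ 3, h[i] = 1 + Σ_k P[i][k]·h[k].
  h[0] = 1 + 1/5·h[0] + 1/5·h[1] + 1/10·h[2] + 1/5·h[4]
  h[1] = 1 + 1/10·h[0] + 1/10·h[1] + 3/10·h[2] + 1/10·h[4]
  h[2] = 1 + 3/10·h[0] + 1/10·h[1] + 1/5·h[2] + 1/5·h[4]
  h[4] = 1 + 3/10·h[0] + 1/5·h[1] + 1/10·h[2] + 1/5·h[4]
Solving the 4×4 linear system over states ≠ 3 gives exactly h = [2020/573, 1862/573, 754/191, 0, 2222/573] (h[3] = 0 is the target).

h = [3.5253, 3.2496, 3.9476, 0.0000, 3.8778]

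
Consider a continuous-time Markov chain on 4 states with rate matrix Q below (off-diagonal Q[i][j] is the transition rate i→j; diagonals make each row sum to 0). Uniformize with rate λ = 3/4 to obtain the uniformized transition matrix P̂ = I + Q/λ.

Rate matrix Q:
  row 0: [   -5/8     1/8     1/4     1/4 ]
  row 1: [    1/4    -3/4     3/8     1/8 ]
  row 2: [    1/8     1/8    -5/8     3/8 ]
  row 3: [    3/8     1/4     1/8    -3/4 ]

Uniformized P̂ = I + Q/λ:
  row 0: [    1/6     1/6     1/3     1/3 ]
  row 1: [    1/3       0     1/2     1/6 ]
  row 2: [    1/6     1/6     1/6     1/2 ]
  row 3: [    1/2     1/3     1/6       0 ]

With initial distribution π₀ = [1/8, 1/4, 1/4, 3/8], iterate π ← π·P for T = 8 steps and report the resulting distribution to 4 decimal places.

π = [0.2840, 0.1803, 0.2740, 0.2617]

t=0: π = [0.1250, 0.2500, 0.2500, 0.3750]
t=1: π = [0.3333, 0.1875, 0.2708, 0.2083]
t=2: π = [0.2674, 0.1701, 0.2847, 0.2778]
t=3: π = [0.2876, 0.1846, 0.2679, 0.2598]
t=4: π = [0.2840, 0.1792, 0.2761, 0.2606]
t=5: π = [0.2834, 0.1802, 0.2737, 0.2626]
t=6: π = [0.2842, 0.1804, 0.2740, 0.2614]
t=7: π = [0.2839, 0.1802, 0.2742, 0.2618]
t=8: π = [0.2840, 0.1803, 0.2740, 0.2617]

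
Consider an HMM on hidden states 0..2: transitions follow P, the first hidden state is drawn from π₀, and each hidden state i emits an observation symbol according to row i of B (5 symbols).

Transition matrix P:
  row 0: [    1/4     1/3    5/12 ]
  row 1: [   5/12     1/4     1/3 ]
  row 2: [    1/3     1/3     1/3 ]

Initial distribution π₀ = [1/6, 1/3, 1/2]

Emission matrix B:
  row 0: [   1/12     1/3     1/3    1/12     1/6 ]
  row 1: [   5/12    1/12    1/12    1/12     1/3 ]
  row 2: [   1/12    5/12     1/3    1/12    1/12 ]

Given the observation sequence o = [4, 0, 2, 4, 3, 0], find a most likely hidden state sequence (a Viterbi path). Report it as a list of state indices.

t=0: δ = [2.778e-02, 1.111e-01, 4.167e-02]  (obs o_0=4)
t=1: δ = [3.858e-03, 1.157e-02, 3.086e-03]  ψ = [1, 1, 1]  (obs o_1=0)
t=2: δ = [1.608e-03, 2.411e-04, 1.286e-03]  ψ = [1, 1, 1]  (obs o_2=2)
t=3: δ = [7.144e-05, 1.786e-04, 5.582e-05]  ψ = [2, 0, 0]  (obs o_3=4)
t=4: δ = [6.202e-06, 3.721e-06, 4.961e-06]  ψ = [1, 1, 1]  (obs o_4=3)
t=5: δ = [1.378e-07, 8.614e-07, 2.153e-07]  ψ = [2, 0, 0]  (obs o_5=0)
backtrack: best end state = 1; path = [1, 1, 0, 1, 0, 1]

path = [1, 1, 0, 1, 0, 1]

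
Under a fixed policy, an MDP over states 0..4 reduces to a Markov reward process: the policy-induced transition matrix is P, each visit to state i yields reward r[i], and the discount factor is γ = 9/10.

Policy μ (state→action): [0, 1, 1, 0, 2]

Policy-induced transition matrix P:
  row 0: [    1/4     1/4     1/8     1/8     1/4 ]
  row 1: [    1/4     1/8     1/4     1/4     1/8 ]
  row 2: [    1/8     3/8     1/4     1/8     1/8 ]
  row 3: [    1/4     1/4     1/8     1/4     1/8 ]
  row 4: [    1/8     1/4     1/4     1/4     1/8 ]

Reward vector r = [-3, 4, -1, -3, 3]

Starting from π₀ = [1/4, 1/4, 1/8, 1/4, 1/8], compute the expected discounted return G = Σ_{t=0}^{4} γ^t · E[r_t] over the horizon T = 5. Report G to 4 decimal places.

t=0: π = [0.2500, 0.2500, 0.1250, 0.2500, 0.1250], E[r] = -0.2500, γ^t·E[r] = -0.250000, running G = -0.250000
t=1: π = [0.2188, 0.2344, 0.1875, 0.2031, 0.1563], E[r] = -0.0469, γ^t·E[r] = -0.042188, running G = -0.292188
t=2: π = [0.2070, 0.2441, 0.1973, 0.1992, 0.1523], E[r] = 0.0176, γ^t·E[r] = 0.014238, running G = -0.277949
t=3: π = [0.2063, 0.2441, 0.1992, 0.1995, 0.1509], E[r] = 0.0127, γ^t·E[r] = 0.009255, running G = -0.268694
t=4: π = [0.2062, 0.2444, 0.1993, 0.1993, 0.1508], E[r] = 0.0140, γ^t·E[r] = 0.009170, running G = -0.259524

G = -0.2595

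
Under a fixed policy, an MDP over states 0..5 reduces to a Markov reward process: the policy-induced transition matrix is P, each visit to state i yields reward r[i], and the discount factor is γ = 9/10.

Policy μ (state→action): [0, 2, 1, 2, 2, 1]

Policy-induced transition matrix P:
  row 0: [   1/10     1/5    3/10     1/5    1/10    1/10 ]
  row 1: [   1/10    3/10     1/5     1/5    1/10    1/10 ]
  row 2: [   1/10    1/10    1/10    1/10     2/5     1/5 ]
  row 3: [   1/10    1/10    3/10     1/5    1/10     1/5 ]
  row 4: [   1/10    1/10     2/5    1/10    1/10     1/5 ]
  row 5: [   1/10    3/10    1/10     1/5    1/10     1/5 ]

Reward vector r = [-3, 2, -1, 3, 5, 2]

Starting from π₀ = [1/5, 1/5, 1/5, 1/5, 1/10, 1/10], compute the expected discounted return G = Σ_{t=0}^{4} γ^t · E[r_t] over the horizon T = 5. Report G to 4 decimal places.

t=0: π = [0.2000, 0.2000, 0.2000, 0.2000, 0.1000, 0.1000], E[r] = 0.9000, γ^t·E[r] = 0.900000, running G = 0.900000
t=1: π = [0.1000, 0.1800, 0.2300, 0.1700, 0.1600, 0.1600], E[r] = 1.4600, γ^t·E[r] = 1.314000, running G = 2.214000
t=2: π = [0.1000, 0.1780, 0.2200, 0.1610, 0.1690, 0.1720], E[r] = 1.5080, γ^t·E[r] = 1.221480, running G = 3.435480
t=3: π = [0.1000, 0.1800, 0.2207, 0.1611, 0.1660, 0.1722], E[r] = 1.4970, γ^t·E[r] = 1.091313, running G = 4.526793
t=4: π = [0.1000, 0.1804, 0.2200, 0.1613, 0.1662, 0.1720], E[r] = 1.4999, γ^t·E[r] = 0.984084, running G = 5.510877

G = 5.5109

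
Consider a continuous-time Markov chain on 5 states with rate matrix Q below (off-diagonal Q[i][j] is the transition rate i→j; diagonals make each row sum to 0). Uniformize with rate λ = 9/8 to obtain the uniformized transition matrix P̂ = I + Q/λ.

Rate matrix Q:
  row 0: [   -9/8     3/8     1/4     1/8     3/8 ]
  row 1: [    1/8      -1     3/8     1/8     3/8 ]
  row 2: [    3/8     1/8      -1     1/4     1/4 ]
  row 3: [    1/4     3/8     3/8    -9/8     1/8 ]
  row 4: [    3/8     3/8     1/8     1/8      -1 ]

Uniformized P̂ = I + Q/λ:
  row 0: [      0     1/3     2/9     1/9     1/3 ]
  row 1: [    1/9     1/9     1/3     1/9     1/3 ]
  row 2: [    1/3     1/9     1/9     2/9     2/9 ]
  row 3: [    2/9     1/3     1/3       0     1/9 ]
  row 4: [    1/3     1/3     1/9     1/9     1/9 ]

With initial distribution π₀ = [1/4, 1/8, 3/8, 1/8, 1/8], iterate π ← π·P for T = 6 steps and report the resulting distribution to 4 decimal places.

t=0: π = [0.2500, 0.1250, 0.3750, 0.1250, 0.1250]
t=1: π = [0.2083, 0.2222, 0.1944, 0.1389, 0.2361]
t=2: π = [0.1991, 0.2407, 0.2145, 0.1173, 0.2284]
t=3: π = [0.2004, 0.2322, 0.2128, 0.1219, 0.2327]
t=4: π = [0.2014, 0.2345, 0.2121, 0.1212, 0.2309]
t=5: π = [0.2006, 0.2341, 0.2125, 0.1212, 0.2315]
t=6: π = [0.2010, 0.2341, 0.2124, 0.1213, 0.2313]

π = [0.2010, 0.2341, 0.2124, 0.1213, 0.2313]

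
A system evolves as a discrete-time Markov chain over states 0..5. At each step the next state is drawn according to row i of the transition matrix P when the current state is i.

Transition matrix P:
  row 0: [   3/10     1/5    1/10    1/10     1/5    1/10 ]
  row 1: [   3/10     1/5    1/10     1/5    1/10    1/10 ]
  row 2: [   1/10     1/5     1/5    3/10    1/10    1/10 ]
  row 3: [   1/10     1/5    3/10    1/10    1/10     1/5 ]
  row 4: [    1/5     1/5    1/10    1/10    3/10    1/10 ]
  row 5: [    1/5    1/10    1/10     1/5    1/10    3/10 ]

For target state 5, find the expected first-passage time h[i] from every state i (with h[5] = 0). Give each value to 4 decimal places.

First-step conditioning: h[5] = 0; for i ≠ 5, h[i] = 1 + Σ_k P[i][k]·h[k].
  h[0] = 1 + 3/10·h[0] + 1/5·h[1] + 1/10·h[2] + 1/10·h[3] + 1/5·h[4]
  h[1] = 1 + 3/10·h[0] + 1/5·h[1] + 1/10·h[2] + 1/5·h[3] + 1/10·h[4]
  h[2] = 1 + 1/10·h[0] + 1/5·h[1] + 1/5·h[2] + 3/10·h[3] + 1/10·h[4]
  h[3] = 1 + 1/10·h[0] + 1/5·h[1] + 3/10·h[2] + 1/10·h[3] + 1/10·h[4]
  h[4] = 1 + 1/5·h[0] + 1/5·h[1] + 1/10·h[2] + 1/10·h[3] + 3/10·h[4]
Solving the 5×5 linear system over states ≠ 5 gives exactly h = [2150/247, 4255/494, 2100/247, 1925/247, 2150/247, 0] (h[5] = 0 is the target).

h = [8.7045, 8.6134, 8.5020, 7.7935, 8.7045, 0.0000]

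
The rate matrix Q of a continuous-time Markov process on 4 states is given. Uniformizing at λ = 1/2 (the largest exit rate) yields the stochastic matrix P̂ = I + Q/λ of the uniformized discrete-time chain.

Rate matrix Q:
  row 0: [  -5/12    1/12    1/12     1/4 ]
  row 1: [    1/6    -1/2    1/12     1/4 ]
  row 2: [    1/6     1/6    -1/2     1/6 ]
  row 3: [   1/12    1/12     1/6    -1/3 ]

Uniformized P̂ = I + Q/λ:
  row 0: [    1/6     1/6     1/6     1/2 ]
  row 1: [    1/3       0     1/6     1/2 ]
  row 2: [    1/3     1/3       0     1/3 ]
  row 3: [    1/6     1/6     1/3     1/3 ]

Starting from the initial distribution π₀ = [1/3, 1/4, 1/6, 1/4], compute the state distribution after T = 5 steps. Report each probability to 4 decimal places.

π = [0.2285, 0.1715, 0.2001, 0.3999]

t=0: π = [0.3333, 0.2500, 0.1667, 0.2500]
t=1: π = [0.2361, 0.1528, 0.1806, 0.4306]
t=2: π = [0.2222, 0.1713, 0.2083, 0.3981]
t=3: π = [0.2299, 0.1728, 0.1983, 0.3989]
t=4: π = [0.2285, 0.1709, 0.2001, 0.4005]
t=5: π = [0.2285, 0.1715, 0.2001, 0.3999]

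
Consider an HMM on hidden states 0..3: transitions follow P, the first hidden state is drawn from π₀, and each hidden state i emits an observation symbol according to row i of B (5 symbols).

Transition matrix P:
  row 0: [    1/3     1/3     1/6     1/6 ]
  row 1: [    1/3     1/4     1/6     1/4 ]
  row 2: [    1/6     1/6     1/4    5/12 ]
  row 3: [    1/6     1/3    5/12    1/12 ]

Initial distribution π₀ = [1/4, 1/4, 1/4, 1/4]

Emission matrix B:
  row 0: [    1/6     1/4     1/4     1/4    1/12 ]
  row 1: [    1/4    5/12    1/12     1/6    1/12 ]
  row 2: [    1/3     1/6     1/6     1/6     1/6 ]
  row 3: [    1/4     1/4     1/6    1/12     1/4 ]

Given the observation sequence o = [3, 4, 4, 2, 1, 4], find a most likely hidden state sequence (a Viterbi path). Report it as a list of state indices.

path = [2, 3, 2, 3, 1, 3]

t=0: δ = [6.250e-02, 4.167e-02, 4.167e-02, 2.083e-02]  (obs o_0=3)
t=1: δ = [1.736e-03, 1.736e-03, 1.736e-03, 4.340e-03]  ψ = [0, 0, 0, 2]  (obs o_1=4)
t=2: δ = [6.028e-05, 1.206e-04, 3.014e-04, 1.808e-04]  ψ = [3, 3, 3, 2]  (obs o_2=4)
t=3: δ = [1.256e-05, 5.023e-06, 1.256e-05, 2.093e-05]  ψ = [2, 3, 2, 2]  (obs o_3=2)
t=4: δ = [1.047e-06, 2.907e-06, 1.454e-06, 1.308e-06]  ψ = [0, 3, 3, 2]  (obs o_4=1)
t=5: δ = [8.075e-08, 6.056e-08, 9.085e-08, 1.817e-07]  ψ = [1, 1, 3, 1]  (obs o_5=4)
backtrack: best end state = 3; path = [2, 3, 2, 3, 1, 3]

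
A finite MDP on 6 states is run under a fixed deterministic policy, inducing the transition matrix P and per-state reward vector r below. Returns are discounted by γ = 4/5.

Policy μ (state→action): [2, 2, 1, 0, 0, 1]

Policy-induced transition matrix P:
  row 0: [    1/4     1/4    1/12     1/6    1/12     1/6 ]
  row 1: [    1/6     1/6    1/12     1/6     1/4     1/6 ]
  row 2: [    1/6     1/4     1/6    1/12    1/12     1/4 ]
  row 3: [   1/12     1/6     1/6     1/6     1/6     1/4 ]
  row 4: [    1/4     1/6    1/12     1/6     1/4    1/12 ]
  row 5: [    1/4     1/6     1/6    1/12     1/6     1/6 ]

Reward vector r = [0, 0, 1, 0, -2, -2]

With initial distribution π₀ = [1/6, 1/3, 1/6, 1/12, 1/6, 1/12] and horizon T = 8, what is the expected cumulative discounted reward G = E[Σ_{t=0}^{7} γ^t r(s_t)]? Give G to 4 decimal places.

G = -2.1573

t=0: π = [0.1667, 0.3333, 0.1667, 0.0833, 0.1667, 0.0833], E[r] = -0.3333, γ^t·E[r] = -0.333333, running G = -0.333333
t=1: π = [0.1944, 0.1944, 0.1111, 0.1458, 0.1806, 0.1736], E[r] = -0.5972, γ^t·E[r] = -0.477778, running G = -0.811111
t=2: π = [0.2002, 0.1921, 0.1192, 0.1429, 0.1725, 0.1730], E[r] = -0.5718, γ^t·E[r] = -0.365926, running G = -1.177037
t=3: π = [0.2002, 0.1933, 0.1196, 0.1423, 0.1704, 0.1741], E[r] = -0.5695, γ^t·E[r] = -0.291605, running G = -1.468642
t=4: π = [0.2002, 0.1933, 0.1197, 0.1422, 0.1703, 0.1743], E[r] = -0.5696, γ^t·E[r] = -0.233291, running G = -1.701933
t=5: π = [0.2002, 0.1933, 0.1197, 0.1422, 0.1703, 0.1743], E[r] = -0.5695, γ^t·E[r] = -0.186626, running G = -1.888559
t=6: π = [0.2002, 0.1933, 0.1197, 0.1422, 0.1703, 0.1743], E[r] = -0.5695, γ^t·E[r] = -0.149300, running G = -2.037858
t=7: π = [0.2002, 0.1933, 0.1197, 0.1422, 0.1703, 0.1743], E[r] = -0.5695, γ^t·E[r] = -0.119440, running G = -2.157298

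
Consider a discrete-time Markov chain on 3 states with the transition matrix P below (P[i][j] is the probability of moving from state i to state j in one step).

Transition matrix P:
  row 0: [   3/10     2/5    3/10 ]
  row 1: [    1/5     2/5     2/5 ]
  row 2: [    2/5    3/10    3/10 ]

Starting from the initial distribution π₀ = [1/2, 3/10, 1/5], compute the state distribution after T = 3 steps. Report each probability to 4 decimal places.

π = [0.2971, 0.3662, 0.3367]

t=0: π = [0.5000, 0.3000, 0.2000]
t=1: π = [0.2900, 0.3800, 0.3300]
t=2: π = [0.2950, 0.3670, 0.3380]
t=3: π = [0.2971, 0.3662, 0.3367]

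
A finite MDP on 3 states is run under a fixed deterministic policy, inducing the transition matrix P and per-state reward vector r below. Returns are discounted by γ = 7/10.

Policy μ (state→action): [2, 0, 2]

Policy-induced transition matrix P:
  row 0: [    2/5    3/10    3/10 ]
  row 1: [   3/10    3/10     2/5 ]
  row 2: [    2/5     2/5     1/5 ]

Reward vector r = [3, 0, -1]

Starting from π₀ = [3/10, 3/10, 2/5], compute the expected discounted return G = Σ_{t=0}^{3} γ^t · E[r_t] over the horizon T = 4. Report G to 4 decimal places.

t=0: π = [0.3000, 0.3000, 0.4000], E[r] = 0.5000, γ^t·E[r] = 0.500000, running G = 0.500000
t=1: π = [0.3700, 0.3400, 0.2900], E[r] = 0.8200, γ^t·E[r] = 0.574000, running G = 1.074000
t=2: π = [0.3660, 0.3290, 0.3050], E[r] = 0.7930, γ^t·E[r] = 0.388570, running G = 1.462570
t=3: π = [0.3671, 0.3305, 0.3024], E[r] = 0.7989, γ^t·E[r] = 0.274023, running G = 1.736593

G = 1.7366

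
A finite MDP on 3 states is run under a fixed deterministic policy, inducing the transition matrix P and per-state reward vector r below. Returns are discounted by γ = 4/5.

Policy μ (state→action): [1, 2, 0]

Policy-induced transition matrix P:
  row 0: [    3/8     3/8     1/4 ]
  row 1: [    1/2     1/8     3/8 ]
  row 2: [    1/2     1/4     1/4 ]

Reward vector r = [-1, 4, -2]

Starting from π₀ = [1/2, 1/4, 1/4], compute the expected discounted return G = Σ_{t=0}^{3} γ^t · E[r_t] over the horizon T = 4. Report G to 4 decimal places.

t=0: π = [0.5000, 0.2500, 0.2500], E[r] = 0.0000, γ^t·E[r] = 0.000000, running G = 0.000000
t=1: π = [0.4375, 0.2813, 0.2813], E[r] = 0.1250, γ^t·E[r] = 0.100000, running G = 0.100000
t=2: π = [0.4453, 0.2695, 0.2852], E[r] = 0.0625, γ^t·E[r] = 0.040000, running G = 0.140000
t=3: π = [0.4443, 0.2720, 0.2837], E[r] = 0.0762, γ^t·E[r] = 0.039000, running G = 0.179000

G = 0.1790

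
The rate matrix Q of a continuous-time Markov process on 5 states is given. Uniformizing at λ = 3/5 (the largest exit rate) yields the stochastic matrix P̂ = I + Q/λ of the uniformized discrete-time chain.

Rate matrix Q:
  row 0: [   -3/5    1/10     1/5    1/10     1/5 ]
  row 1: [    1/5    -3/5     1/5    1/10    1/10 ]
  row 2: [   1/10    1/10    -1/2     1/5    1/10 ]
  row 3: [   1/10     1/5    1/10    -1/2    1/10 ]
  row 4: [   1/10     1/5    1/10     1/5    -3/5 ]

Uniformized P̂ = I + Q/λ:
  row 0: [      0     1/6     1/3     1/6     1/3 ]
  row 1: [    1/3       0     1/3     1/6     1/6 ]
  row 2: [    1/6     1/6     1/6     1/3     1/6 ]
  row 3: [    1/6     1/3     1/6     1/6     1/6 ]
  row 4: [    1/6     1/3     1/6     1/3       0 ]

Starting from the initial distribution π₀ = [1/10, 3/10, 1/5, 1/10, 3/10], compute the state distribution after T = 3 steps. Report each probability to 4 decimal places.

π = [0.1727, 0.2009, 0.2273, 0.2347, 0.1644]

t=0: π = [0.1000, 0.3000, 0.2000, 0.1000, 0.3000]
t=1: π = [0.2000, 0.1833, 0.2333, 0.2500, 0.1333]
t=2: π = [0.1639, 0.2000, 0.2306, 0.2278, 0.1778]
t=3: π = [0.1727, 0.2009, 0.2273, 0.2347, 0.1644]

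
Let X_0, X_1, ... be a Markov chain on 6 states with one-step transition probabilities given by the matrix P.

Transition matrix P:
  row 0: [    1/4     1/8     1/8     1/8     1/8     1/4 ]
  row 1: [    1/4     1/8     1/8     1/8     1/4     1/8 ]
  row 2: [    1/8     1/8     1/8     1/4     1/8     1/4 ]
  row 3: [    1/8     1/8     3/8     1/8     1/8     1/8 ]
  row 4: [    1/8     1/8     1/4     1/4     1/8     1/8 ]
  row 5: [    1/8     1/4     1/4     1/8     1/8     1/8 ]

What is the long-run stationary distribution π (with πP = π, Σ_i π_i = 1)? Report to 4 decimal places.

Balance equations π_j = Σ_i π_i·P[i][j]:
  π_0 = 1/4·π_0 + 1/4·π_1 + 1/8·π_2 + 1/8·π_3 + 1/8·π_4 + 1/8·π_5
  π_1 = 1/8·π_0 + 1/8·π_1 + 1/8·π_2 + 1/8·π_3 + 1/8·π_4 + 1/4·π_5
  π_2 = 1/8·π_0 + 1/8·π_1 + 1/8·π_2 + 3/8·π_3 + 1/4·π_4 + 1/4·π_5
  π_3 = 1/8·π_0 + 1/8·π_1 + 1/4·π_2 + 1/8·π_3 + 1/4·π_4 + 1/8·π_5
  π_4 = 1/8·π_0 + 1/4·π_1 + 1/8·π_2 + 1/8·π_3 + 1/8·π_4 + 1/8·π_5
  normalize: π_0 + π_1 + π_2 + π_3 + π_4 + π_5 = 1
Solving the linear system gives exactly π = [5952/36343, 5321/36343, 7505/36343, 6132/36343, 5208/36343, 6225/36343].

π = [0.1638, 0.1464, 0.2065, 0.1687, 0.1433, 0.1713]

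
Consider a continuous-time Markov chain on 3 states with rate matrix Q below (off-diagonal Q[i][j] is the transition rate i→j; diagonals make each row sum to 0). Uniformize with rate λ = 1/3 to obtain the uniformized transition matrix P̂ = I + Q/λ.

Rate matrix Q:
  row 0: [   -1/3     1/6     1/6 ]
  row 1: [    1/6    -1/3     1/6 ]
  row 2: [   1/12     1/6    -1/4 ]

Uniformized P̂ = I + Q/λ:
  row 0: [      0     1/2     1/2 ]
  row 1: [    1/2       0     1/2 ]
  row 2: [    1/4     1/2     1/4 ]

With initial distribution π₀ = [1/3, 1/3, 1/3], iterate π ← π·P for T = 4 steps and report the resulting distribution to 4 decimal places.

π = [0.2669, 0.3333, 0.3997]

t=0: π = [0.3333, 0.3333, 0.3333]
t=1: π = [0.2500, 0.3333, 0.4167]
t=2: π = [0.2708, 0.3333, 0.3958]
t=3: π = [0.2656, 0.3333, 0.4010]
t=4: π = [0.2669, 0.3333, 0.3997]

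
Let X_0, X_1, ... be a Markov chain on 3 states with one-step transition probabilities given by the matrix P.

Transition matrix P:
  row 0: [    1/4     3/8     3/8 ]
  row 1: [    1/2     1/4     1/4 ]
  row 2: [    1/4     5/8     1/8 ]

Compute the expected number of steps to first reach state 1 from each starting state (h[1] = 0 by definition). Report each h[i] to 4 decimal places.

First-step conditioning: h[1] = 0; for i ≠ 1, h[i] = 1 + Σ_k P[i][k]·h[k].
  h[0] = 1 + 1/4·h[0] + 3/8·h[2]
  h[2] = 1 + 1/4·h[0] + 1/8·h[2]
Solving the 2×2 linear system over states ≠ 1 gives exactly h = [20/9, 0, 16/9] (h[1] = 0 is the target).

h = [2.2222, 0.0000, 1.7778]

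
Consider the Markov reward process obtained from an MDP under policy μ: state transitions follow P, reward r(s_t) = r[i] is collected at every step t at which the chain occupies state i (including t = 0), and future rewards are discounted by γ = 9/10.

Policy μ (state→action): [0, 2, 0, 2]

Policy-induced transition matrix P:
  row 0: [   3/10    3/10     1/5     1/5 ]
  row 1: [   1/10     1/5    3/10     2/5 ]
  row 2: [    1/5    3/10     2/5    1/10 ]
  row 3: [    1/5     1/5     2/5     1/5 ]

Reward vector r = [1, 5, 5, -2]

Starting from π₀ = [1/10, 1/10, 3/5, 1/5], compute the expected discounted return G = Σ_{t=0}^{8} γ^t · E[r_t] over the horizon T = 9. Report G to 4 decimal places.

t=0: π = [0.1000, 0.1000, 0.6000, 0.2000], E[r] = 3.2000, γ^t·E[r] = 3.200000, running G = 3.200000
t=1: π = [0.2000, 0.2700, 0.3700, 0.1600], E[r] = 3.0800, γ^t·E[r] = 2.772000, running G = 5.972000
t=2: π = [0.1930, 0.2570, 0.3330, 0.2170], E[r] = 2.7090, γ^t·E[r] = 2.194290, running G = 8.166290
t=3: π = [0.1936, 0.2526, 0.3357, 0.2181], E[r] = 2.6989, γ^t·E[r] = 1.967498, running G = 10.133788
t=4: π = [0.1941, 0.2529, 0.3360, 0.2170], E[r] = 2.7050, γ^t·E[r] = 1.774718, running G = 11.908506
t=5: π = [0.1941, 0.2530, 0.3359, 0.2170], E[r] = 2.7046, γ^t·E[r] = 1.597065, running G = 13.505571
t=6: π = [0.1941, 0.2530, 0.3359, 0.2170], E[r] = 2.7045, γ^t·E[r] = 1.437262, running G = 14.942833
t=7: π = [0.1941, 0.2530, 0.3359, 0.2170], E[r] = 2.7045, γ^t·E[r] = 1.293539, running G = 16.236372
t=8: π = [0.1941, 0.2530, 0.3359, 0.2170], E[r] = 2.7045, γ^t·E[r] = 1.164186, running G = 17.400558

G = 17.4006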